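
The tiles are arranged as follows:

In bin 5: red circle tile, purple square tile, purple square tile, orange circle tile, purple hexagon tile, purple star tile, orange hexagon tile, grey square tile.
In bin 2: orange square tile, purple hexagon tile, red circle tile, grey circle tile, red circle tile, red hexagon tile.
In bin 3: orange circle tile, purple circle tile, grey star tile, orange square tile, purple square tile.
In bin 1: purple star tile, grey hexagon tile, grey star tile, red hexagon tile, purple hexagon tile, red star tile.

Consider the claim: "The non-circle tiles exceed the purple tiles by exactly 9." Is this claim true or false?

True

|non-circle tiles| = 18.
|purple tiles| = 9.
The claim requires 18 − 9 (= 9) to equal 9, which holds.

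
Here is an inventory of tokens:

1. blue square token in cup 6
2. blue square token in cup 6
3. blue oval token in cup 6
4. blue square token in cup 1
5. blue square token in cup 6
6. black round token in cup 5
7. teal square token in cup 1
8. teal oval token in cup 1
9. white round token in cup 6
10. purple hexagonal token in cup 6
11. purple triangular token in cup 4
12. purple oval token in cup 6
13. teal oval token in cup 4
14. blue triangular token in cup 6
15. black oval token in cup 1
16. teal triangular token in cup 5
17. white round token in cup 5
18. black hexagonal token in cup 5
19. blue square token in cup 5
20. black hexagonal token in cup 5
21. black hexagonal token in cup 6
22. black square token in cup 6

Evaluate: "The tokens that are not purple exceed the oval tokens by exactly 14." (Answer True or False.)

True

There are 19 tokens that are not purple.
There are 5 oval tokens.
The claim requires 19 − 5 (= 14) to equal 14, which holds.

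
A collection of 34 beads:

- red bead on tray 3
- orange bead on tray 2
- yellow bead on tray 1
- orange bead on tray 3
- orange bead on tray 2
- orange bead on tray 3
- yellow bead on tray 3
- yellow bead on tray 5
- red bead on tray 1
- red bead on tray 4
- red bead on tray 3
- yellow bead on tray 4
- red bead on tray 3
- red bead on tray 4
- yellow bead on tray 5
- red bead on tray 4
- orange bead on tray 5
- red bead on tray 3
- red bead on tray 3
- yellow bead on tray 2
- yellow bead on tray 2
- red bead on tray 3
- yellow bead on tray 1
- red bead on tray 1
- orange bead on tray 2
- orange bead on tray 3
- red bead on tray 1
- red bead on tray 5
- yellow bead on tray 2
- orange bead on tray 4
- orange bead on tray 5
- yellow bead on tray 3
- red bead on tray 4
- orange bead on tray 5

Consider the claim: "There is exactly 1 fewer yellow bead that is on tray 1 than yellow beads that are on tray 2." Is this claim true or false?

|yellow beads on tray 1| = 2.
|yellow beads on tray 2| = 3.
The claim requires 3 − 2 (= 1) to equal 1, which holds.

True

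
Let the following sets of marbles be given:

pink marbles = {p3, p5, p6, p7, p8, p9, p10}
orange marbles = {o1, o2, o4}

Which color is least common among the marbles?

Counts by color: pink 7, orange 3.
The minimum is 3, held uniquely by orange.

orange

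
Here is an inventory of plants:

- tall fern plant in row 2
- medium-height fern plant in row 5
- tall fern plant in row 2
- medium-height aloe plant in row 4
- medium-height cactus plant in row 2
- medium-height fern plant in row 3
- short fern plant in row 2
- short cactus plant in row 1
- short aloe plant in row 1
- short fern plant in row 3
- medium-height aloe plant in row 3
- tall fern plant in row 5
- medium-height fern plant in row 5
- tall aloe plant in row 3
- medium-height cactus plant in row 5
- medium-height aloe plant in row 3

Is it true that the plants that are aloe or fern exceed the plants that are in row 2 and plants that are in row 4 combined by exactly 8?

True

|plants that are aloe or fern| = 13.
plants in row 2: 4; plants in row 4: 1; combined: 4 + 1 = 5.
The claim requires 13 − 5 (= 8) to equal 8, which holds.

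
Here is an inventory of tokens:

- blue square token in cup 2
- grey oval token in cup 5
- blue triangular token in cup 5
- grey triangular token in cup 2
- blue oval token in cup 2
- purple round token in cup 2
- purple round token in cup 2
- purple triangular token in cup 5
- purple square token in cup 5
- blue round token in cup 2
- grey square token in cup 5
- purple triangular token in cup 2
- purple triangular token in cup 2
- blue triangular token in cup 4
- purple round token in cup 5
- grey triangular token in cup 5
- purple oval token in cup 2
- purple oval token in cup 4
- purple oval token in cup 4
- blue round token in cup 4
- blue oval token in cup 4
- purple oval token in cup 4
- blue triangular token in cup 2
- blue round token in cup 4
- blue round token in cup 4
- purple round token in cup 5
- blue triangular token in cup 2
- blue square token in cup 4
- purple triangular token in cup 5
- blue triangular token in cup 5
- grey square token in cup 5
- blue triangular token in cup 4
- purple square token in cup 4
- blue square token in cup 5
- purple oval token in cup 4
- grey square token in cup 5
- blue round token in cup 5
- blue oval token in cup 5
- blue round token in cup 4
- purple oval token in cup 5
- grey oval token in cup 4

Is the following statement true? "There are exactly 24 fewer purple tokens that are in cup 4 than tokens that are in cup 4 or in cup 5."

|purple tokens in cup 4| = 5.
|tokens in cup 4 or in cup 5| = 30.
The claim requires 30 − 5 (= 25) to equal 24, which does not hold.

False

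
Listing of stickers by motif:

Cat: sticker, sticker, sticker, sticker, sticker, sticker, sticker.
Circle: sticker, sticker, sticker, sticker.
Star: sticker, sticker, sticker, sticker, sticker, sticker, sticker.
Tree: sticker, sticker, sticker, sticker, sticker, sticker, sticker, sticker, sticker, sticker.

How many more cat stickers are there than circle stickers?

cat stickers: 7.
circle stickers: 4.
7 − 4 = 3.

3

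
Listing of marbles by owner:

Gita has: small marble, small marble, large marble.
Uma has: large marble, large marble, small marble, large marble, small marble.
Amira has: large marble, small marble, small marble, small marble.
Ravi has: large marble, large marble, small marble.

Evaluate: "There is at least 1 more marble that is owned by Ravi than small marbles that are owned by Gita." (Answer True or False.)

|marbles owned by Ravi| = 3.
|small marbles owned by Gita| = 2.
The claim requires 3 − 2 = 1 ≥ 1, which holds.

True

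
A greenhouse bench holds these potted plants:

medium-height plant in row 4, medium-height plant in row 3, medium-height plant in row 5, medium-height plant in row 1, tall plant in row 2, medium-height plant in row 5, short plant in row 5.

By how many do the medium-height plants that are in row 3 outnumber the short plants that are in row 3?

medium-height plants in row 3: 1.
short plants in row 3: 0.
1 − 0 = 1.

1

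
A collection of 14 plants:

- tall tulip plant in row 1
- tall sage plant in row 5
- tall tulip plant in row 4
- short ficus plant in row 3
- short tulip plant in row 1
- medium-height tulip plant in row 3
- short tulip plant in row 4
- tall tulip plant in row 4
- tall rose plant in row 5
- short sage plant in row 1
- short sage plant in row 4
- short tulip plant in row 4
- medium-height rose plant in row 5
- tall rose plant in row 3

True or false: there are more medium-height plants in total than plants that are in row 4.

medium-height plants: 2.
plants in row 4: 5.
The claim requires 2 > 5, which does not hold.

False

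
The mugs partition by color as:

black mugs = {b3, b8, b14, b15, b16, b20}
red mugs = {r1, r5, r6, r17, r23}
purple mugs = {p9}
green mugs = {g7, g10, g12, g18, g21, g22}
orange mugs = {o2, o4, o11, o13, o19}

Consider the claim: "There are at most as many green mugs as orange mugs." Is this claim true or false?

green mugs: 6.
orange mugs: 5.
The claim requires 6 ≤ 5, which does not hold.

False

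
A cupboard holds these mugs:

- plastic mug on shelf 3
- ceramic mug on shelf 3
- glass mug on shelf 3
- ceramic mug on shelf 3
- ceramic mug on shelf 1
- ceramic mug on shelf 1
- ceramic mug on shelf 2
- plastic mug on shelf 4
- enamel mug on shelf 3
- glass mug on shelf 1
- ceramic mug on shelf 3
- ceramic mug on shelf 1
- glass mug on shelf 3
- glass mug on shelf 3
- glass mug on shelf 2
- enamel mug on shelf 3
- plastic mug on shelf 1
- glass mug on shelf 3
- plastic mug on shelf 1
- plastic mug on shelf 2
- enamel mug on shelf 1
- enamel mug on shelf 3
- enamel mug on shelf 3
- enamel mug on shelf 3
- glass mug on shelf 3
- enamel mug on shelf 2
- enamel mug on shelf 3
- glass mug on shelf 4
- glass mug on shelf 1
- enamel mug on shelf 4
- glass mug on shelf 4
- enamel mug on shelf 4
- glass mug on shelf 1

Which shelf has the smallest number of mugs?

shelf 2

Counts by shelf: shelf 3→15, shelf 1→9, shelf 4→5, shelf 2→4.
The minimum is 4, held uniquely by shelf 2.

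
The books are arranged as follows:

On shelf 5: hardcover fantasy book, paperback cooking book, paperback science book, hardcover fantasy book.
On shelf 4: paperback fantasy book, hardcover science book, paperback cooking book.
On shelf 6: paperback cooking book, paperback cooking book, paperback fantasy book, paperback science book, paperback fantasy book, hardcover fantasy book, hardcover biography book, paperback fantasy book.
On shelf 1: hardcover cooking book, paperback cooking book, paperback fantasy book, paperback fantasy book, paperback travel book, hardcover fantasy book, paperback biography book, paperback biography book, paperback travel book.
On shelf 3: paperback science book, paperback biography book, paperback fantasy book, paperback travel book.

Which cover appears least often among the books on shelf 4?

Counts by cover (restricted to books on shelf 4): paperback 2, hardcover 1.
The minimum is 1, held uniquely by hardcover.

hardcover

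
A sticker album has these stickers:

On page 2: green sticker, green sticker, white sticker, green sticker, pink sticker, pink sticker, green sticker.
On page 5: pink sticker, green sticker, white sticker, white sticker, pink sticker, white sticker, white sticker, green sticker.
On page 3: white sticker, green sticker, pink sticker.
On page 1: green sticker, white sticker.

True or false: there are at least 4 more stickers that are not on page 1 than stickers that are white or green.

False

stickers that are not on page 1: 18.
stickers that are white or green: 15.
The claim requires 18 − 15 = 3 ≥ 4, which does not hold.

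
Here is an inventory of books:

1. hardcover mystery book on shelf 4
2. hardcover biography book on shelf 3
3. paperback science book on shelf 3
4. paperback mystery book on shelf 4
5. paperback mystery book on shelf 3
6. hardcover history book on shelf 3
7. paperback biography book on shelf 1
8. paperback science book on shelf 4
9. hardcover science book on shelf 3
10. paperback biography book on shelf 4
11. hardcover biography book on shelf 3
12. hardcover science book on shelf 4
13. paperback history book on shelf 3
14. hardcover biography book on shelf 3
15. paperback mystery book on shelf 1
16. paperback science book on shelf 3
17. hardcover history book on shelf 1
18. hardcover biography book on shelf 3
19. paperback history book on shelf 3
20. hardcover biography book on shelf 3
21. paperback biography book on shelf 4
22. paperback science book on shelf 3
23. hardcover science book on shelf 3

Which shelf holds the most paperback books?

shelf 3

Counts by shelf (restricted to paperback books): shelf 3→6, shelf 4→4, shelf 1→2.
The maximum is 6, held uniquely by shelf 3.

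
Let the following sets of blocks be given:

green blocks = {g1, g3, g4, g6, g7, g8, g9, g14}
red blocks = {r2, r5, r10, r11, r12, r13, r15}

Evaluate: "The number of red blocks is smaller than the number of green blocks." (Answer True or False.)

True

There are 7 red blocks.
There are 8 green blocks.
The claim requires 7 < 8, which holds.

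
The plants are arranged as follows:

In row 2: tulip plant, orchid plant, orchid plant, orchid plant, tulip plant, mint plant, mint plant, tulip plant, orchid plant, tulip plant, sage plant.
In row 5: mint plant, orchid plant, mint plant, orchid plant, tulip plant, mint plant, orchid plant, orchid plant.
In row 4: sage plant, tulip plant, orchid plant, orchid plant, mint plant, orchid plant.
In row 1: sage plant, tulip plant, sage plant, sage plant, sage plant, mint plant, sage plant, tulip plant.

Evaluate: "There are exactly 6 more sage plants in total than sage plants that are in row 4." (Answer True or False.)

True

sage plants: 7.
sage plants in row 4: 1.
The claim requires 7 − 1 (= 6) to equal 6, which holds.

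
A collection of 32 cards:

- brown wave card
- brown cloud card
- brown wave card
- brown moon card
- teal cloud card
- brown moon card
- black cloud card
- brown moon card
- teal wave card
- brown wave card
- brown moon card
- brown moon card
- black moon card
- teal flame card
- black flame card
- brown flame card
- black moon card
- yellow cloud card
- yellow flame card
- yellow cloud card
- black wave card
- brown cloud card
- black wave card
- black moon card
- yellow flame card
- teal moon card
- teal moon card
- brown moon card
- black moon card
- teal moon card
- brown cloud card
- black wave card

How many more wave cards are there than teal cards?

wave cards: 7.
teal cards: 6.
7 − 6 = 1.

1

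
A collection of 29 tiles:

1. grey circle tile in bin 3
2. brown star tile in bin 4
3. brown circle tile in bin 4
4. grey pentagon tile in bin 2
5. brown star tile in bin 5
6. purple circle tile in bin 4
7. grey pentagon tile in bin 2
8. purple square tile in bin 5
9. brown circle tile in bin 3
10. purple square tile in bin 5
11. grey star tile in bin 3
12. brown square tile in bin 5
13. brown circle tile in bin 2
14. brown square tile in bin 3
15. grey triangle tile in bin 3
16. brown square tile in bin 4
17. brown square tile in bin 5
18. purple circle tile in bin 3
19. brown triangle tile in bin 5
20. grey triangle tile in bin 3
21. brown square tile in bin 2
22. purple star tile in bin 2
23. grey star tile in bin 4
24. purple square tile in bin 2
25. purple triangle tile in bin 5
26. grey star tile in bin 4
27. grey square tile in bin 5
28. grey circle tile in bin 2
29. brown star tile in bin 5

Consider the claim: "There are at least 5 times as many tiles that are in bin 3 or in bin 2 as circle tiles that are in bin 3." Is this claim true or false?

|tiles in bin 3 or in bin 2| = 14.
|circle tiles in bin 3| = 3.
The claim requires 14 ≥ 5 × 3 = 15, which does not hold.

False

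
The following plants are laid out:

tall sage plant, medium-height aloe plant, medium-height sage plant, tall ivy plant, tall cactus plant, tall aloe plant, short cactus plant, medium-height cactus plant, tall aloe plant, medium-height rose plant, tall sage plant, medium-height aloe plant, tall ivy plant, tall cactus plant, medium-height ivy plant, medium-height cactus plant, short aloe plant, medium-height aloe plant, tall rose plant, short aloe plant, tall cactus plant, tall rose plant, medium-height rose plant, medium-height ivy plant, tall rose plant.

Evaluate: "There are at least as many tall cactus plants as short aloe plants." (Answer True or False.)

True

There are 3 tall cactus plants.
There are 2 short aloe plants.
The claim requires 3 ≥ 2, which holds.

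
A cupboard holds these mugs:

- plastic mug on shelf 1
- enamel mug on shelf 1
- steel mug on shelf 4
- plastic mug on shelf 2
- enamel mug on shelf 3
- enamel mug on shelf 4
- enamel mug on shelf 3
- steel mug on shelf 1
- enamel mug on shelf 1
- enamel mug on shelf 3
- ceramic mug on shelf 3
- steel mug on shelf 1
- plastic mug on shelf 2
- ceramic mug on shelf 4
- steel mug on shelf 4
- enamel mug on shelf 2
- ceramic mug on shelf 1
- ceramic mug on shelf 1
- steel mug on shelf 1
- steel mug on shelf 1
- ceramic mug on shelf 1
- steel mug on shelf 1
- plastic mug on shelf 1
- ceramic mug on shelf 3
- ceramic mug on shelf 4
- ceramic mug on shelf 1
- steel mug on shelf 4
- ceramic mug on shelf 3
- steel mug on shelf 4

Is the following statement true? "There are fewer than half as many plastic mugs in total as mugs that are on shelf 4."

There are 4 plastic mugs.
There are 7 mugs on shelf 4.
The claim requires 2 × 4 = 8 < 7, which does not hold.

False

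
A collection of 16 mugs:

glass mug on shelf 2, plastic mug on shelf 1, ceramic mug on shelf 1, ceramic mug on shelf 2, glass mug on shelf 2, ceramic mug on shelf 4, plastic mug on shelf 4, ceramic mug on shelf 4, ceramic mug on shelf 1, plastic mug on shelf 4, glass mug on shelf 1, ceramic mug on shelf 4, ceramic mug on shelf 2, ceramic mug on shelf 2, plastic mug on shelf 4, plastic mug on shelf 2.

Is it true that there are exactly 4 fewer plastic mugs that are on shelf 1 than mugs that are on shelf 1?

There is 1 plastic mug on shelf 1.
There are 4 mugs on shelf 1.
The claim requires 4 − 1 (= 3) to equal 4, which does not hold.

False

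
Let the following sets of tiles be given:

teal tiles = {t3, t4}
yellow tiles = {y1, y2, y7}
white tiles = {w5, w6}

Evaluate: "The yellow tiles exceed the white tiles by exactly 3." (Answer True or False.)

False

|yellow tiles| = 3.
|white tiles| = 2.
The claim requires 3 − 2 (= 1) to equal 3, which does not hold.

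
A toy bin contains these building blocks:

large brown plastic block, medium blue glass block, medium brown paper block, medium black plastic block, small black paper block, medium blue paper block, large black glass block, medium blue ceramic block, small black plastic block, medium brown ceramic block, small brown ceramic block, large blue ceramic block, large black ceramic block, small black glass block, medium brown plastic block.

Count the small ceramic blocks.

1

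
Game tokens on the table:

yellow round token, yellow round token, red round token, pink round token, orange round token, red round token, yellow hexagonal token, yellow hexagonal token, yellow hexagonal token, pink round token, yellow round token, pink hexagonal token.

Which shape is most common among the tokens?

Counts by shape: round 8, hexagonal 4.
The maximum is 8, held uniquely by round.

round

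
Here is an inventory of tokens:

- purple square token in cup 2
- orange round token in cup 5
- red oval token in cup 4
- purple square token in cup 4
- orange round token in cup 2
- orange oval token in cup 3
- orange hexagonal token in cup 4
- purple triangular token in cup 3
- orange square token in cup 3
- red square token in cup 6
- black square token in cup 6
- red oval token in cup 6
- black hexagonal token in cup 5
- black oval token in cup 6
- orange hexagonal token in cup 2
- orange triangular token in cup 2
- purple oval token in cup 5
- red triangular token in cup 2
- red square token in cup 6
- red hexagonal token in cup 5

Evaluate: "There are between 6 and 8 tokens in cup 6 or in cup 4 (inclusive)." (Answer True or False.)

True

|tokens in cup 6 or in cup 4| = 8.
The claim requires 6 ≤ 8 ≤ 8, which holds.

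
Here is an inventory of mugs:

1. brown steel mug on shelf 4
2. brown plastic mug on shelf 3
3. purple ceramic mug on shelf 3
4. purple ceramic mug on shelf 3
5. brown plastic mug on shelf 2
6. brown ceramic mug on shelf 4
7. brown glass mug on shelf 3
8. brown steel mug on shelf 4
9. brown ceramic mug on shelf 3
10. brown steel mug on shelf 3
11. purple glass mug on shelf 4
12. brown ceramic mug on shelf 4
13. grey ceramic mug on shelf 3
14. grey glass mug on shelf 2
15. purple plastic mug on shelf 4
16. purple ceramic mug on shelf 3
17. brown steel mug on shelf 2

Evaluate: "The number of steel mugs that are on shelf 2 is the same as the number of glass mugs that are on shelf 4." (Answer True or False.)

steel mugs on shelf 2: 1.
glass mugs on shelf 4: 1.
The claim requires 1 = 1, which holds.

True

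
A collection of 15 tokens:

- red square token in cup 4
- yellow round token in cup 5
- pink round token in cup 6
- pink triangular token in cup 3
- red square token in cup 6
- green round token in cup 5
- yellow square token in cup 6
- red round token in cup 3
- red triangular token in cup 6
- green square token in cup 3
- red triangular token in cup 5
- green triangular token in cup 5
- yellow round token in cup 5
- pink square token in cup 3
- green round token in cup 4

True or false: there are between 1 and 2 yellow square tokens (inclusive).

|yellow square tokens| = 1.
The claim requires 1 ≤ 1 ≤ 2, which holds.

True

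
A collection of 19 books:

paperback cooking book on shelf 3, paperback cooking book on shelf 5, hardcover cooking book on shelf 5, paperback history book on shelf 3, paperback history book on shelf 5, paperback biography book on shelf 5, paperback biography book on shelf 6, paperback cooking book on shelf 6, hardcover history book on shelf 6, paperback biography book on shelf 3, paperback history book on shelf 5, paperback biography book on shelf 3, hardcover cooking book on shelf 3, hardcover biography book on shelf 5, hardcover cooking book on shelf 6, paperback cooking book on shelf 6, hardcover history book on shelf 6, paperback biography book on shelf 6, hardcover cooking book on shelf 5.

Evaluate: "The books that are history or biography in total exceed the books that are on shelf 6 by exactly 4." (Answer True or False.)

True

books that are history or biography: 11.
books on shelf 6: 7.
The claim requires 11 − 7 (= 4) to equal 4, which holds.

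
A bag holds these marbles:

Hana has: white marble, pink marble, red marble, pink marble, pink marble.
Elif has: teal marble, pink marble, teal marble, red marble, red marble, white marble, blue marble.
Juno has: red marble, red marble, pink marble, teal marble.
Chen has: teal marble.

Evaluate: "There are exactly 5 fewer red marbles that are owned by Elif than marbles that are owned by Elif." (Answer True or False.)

|red marbles owned by Elif| = 2.
|marbles owned by Elif| = 7.
The claim requires 7 − 2 (= 5) to equal 5, which holds.

True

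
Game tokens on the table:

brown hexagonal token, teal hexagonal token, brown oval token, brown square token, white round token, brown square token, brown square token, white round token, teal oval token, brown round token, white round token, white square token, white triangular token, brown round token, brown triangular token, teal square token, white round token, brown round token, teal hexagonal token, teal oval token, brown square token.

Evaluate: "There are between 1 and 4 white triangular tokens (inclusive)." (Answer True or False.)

True

|white triangular tokens| = 1.
The claim requires 1 ≤ 1 ≤ 4, which holds.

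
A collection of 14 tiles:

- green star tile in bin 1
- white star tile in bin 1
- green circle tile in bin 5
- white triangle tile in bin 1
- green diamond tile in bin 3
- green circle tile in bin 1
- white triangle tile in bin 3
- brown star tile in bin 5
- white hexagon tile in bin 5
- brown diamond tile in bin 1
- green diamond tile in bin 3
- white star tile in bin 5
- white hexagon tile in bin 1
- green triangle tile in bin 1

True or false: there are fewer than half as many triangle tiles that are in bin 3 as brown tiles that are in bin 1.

triangle tiles in bin 3: 1.
brown tiles in bin 1: 1.
The claim requires 2 × 1 = 2 < 1, which does not hold.

False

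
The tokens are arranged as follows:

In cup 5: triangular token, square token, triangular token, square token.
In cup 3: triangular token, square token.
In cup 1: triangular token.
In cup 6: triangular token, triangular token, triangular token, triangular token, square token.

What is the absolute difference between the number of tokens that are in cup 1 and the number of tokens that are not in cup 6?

tokens in cup 1: 1. tokens that are not in cup 6: 7.
|1 − 7| = 7 − 1 = 6.

6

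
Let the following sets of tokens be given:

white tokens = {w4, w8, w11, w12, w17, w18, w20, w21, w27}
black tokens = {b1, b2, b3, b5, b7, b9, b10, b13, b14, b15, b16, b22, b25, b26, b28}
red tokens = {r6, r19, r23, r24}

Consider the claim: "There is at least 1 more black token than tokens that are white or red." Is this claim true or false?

True

There are 15 black tokens.
There are 13 tokens that are white or red.
The claim requires 15 − 13 = 2 ≥ 1, which holds.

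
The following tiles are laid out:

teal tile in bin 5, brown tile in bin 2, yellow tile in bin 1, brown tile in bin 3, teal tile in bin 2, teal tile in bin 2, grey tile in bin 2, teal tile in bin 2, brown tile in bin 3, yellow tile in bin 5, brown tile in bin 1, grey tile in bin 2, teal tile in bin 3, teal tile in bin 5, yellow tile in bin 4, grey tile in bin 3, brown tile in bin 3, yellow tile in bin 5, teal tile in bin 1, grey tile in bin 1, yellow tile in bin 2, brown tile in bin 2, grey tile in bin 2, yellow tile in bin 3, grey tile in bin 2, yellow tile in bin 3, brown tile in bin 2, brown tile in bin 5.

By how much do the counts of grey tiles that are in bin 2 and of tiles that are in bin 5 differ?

1

grey tiles in bin 2: 4. tiles in bin 5: 5.
|4 − 5| = 5 − 4 = 1.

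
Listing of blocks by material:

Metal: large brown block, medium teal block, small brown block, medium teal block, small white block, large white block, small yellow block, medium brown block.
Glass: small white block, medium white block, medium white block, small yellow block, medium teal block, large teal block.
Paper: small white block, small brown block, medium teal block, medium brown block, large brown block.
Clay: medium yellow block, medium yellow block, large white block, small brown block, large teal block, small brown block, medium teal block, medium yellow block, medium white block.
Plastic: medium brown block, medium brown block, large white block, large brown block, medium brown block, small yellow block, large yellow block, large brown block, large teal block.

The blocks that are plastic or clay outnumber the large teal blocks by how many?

15

blocks that are plastic or clay: 18.
large teal blocks: 3.
18 − 3 = 15.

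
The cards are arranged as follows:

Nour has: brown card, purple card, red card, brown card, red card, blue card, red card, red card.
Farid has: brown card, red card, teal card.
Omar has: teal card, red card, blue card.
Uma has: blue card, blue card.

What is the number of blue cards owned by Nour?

1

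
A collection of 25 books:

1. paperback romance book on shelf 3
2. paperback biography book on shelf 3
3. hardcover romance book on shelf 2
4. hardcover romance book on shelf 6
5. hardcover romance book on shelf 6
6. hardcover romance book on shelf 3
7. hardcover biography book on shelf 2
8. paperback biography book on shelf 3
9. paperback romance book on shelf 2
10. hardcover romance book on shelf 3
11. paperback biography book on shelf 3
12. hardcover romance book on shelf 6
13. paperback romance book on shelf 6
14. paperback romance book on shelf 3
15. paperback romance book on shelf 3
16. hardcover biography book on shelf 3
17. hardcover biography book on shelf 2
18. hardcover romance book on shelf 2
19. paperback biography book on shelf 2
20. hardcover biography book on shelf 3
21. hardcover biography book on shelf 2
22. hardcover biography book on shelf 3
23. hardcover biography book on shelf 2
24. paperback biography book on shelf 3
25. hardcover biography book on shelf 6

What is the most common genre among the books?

biography

Counts by genre: biography 13, romance 12.
The maximum is 13, held uniquely by biography.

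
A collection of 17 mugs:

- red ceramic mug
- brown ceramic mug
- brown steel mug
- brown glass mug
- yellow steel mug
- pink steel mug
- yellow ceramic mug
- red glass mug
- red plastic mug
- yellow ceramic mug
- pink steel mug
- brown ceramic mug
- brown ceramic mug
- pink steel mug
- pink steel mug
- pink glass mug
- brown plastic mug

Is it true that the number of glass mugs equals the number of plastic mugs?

False

glass mugs: 3.
plastic mugs: 2.
The claim requires 3 = 2, which does not hold.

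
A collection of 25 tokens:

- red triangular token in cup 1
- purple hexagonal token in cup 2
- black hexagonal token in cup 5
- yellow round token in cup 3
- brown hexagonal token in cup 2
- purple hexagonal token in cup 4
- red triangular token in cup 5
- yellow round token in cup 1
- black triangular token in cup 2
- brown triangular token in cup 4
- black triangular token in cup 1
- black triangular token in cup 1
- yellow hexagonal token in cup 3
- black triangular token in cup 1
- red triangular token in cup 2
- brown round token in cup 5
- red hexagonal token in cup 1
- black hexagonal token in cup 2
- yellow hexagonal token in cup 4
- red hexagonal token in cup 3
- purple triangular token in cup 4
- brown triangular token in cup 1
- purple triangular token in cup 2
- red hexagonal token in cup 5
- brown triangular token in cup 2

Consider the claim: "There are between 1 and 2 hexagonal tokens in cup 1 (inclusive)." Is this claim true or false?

|hexagonal tokens in cup 1| = 1.
The claim requires 1 ≤ 1 ≤ 2, which holds.

True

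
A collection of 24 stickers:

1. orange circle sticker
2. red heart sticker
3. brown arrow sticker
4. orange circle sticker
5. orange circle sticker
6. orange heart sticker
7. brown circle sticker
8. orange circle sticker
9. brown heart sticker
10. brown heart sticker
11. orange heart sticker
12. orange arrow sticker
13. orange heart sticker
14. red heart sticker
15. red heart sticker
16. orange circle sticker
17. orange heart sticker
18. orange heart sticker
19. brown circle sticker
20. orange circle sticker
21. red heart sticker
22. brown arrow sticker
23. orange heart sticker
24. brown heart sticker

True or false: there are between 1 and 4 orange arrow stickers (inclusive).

True

There is 1 orange arrow sticker.
The claim requires 1 ≤ 1 ≤ 4, which holds.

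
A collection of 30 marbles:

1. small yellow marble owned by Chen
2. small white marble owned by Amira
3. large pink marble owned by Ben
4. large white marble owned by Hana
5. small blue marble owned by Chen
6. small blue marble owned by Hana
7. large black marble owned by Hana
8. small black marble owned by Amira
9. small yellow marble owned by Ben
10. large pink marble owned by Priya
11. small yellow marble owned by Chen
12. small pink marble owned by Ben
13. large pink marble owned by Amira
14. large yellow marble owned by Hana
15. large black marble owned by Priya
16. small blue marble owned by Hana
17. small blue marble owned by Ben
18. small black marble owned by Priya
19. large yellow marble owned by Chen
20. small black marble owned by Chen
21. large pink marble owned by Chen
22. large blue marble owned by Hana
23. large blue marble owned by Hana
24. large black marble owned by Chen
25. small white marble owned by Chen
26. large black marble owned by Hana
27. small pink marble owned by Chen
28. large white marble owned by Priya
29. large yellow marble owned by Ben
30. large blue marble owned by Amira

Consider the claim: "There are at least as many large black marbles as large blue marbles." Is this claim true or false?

large black marbles: 4.
large blue marbles: 3.
The claim requires 4 ≥ 3, which holds.

True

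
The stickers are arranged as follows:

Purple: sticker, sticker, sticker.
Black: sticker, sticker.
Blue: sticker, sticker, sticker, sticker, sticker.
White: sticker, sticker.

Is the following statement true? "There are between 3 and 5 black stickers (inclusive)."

False

|black stickers| = 2.
The claim requires 3 ≤ 2 ≤ 5, which does not hold.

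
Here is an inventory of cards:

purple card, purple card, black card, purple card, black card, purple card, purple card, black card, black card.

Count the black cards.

4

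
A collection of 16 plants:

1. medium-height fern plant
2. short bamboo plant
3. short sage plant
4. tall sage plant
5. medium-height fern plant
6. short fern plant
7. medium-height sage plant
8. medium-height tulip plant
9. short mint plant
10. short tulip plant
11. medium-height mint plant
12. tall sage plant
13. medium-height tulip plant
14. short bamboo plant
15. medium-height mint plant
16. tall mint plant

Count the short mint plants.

1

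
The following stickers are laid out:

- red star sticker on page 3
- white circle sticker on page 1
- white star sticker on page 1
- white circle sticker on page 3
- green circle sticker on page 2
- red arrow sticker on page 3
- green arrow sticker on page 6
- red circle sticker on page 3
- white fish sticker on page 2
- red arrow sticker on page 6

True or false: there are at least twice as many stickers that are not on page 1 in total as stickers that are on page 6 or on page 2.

stickers that are not on page 1: 8.
stickers on page 6 or on page 2: 4.
The claim requires 8 ≥ 2 × 4 = 8, which holds.

True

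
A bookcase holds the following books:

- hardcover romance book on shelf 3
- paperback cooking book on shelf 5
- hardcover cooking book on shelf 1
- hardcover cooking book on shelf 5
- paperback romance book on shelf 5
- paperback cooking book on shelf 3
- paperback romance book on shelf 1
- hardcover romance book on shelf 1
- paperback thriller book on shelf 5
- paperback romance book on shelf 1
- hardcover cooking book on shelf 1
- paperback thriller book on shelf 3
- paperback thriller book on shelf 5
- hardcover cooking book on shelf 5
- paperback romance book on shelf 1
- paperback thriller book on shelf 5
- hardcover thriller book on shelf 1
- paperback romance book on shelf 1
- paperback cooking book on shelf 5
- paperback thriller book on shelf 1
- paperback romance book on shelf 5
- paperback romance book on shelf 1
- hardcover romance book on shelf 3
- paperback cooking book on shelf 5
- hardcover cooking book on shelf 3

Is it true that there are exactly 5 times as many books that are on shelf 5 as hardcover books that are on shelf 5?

True

There are 10 books on shelf 5.
There are 2 hardcover books on shelf 5.
The claim requires 10 = 5 × 2 = 10, which holds.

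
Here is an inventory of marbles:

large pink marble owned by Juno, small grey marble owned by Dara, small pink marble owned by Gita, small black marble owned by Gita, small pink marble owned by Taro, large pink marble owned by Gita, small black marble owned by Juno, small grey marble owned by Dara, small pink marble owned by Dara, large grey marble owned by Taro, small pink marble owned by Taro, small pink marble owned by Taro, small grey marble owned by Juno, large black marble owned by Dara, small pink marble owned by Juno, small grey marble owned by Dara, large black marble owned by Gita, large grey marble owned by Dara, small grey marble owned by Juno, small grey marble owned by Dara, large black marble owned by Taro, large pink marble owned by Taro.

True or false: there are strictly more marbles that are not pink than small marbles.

marbles that are not pink: 13.
small marbles: 14.
The claim requires 13 > 14, which does not hold.

False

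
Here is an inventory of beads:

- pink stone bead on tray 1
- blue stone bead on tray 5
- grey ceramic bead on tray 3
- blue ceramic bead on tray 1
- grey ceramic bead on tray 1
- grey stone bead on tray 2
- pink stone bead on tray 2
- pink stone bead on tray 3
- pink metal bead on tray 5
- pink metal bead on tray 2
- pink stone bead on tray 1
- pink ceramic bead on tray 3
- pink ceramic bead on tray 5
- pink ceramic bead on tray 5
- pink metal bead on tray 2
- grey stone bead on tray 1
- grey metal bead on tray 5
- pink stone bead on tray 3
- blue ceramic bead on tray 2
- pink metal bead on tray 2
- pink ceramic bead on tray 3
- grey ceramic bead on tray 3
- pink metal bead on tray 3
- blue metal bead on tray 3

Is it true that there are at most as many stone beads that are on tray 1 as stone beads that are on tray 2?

|stone beads on tray 1| = 3.
|stone beads on tray 2| = 2.
The claim requires 3 ≤ 2, which does not hold.

False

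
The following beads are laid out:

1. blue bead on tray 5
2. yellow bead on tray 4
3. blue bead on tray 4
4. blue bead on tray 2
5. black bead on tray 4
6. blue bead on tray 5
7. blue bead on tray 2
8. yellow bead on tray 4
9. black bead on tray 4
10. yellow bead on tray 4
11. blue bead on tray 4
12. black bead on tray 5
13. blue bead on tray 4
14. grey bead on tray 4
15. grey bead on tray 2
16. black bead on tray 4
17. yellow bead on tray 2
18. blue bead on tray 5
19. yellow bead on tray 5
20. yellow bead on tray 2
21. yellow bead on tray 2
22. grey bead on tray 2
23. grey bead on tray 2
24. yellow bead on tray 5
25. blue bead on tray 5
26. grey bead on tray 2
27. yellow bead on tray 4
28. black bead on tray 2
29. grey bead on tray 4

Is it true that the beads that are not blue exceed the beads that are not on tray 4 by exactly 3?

True

|beads that are not blue| = 20.
|beads that are not on tray 4| = 17.
The claim requires 20 − 17 (= 3) to equal 3, which holds.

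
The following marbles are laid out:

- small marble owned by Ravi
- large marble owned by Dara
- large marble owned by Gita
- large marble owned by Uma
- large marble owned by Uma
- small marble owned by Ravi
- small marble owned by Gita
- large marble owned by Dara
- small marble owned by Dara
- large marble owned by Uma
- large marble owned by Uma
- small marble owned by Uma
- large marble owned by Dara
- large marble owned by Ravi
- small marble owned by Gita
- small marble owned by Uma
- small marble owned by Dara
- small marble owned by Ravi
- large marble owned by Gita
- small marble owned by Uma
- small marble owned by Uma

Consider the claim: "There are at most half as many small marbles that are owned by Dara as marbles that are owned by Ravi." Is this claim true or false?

True

small marbles owned by Dara: 2.
marbles owned by Ravi: 4.
The claim requires 2 × 2 = 4 ≤ 4, which holds.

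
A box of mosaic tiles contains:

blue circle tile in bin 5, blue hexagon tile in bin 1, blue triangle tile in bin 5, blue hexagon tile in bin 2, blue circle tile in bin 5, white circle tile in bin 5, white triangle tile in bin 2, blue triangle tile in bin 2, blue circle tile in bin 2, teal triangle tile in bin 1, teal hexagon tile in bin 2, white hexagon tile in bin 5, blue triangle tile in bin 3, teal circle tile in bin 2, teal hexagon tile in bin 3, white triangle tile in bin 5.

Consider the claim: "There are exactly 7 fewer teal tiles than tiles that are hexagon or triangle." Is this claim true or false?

True

|teal tiles| = 4.
|tiles that are hexagon or triangle| = 11.
The claim requires 11 − 4 (= 7) to equal 7, which holds.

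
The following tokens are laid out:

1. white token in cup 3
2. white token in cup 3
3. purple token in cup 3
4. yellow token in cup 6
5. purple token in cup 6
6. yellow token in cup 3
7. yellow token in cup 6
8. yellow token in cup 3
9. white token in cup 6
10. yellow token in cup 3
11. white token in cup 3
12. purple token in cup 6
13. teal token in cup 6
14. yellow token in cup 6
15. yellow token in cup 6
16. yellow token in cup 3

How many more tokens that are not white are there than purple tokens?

tokens that are not white: 12.
purple tokens: 3.
12 − 3 = 9.

9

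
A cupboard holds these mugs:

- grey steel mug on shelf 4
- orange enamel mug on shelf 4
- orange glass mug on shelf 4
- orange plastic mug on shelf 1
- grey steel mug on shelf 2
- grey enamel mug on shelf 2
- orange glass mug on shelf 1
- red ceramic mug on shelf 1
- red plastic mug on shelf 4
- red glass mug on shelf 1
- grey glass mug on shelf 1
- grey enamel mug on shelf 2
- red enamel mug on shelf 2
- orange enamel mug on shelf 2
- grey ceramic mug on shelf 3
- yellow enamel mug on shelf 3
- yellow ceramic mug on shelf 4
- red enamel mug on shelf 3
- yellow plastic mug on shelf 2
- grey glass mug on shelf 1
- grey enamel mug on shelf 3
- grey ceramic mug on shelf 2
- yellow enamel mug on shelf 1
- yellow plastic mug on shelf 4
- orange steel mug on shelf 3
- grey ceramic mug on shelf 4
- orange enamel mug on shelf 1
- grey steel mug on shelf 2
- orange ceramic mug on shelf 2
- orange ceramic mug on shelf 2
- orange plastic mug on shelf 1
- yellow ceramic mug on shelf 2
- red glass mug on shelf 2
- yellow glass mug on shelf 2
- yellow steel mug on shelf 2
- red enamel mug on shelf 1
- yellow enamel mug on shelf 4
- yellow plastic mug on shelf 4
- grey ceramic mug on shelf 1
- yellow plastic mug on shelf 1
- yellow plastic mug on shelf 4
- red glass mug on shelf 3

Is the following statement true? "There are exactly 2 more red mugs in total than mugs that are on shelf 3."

True

red mugs: 8.
mugs on shelf 3: 6.
The claim requires 8 − 6 (= 2) to equal 2, which holds.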